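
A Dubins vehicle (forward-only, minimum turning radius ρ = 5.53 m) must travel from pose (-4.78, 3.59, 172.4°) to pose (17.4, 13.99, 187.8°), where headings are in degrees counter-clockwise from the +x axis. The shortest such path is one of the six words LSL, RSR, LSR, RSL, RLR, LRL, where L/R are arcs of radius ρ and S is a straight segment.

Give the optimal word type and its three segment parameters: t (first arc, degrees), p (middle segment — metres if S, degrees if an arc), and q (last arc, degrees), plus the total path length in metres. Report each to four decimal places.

RSR: t = 145.7280°, p = 23.1629 m, q = 198.8720°, L = 56.4225 m

Let ψ = atan2(Δy, Δx) = atan2(10.40, 22.18) = 25.1215° be the start→goal bearing.
Normalize: d = |goal − start| / ρ = 24.497192/5.53 = 4.429872, α = (θ_start − ψ) mod 360° = 147.2785° = 2.570496 rad, β = (θ_goal − ψ) mod 360° = 162.6785° = 2.839276 rad.
Common terms: sin α = 0.540555, cos α = -0.841308, sin β = 0.297732, cos β = -0.954649, cos(α−β) = 0.964095, d² = 19.623765. Work in radians in the unit-radius frame; every candidate has L = ρ·(t + p + q).
LSL: p² = 2 + d² − 2cos(α−β) + 2d(sin α − sin β) = 21.846924; p = √p² = 4.674069; φ = atan2(cos β − cos α, d + sin α − sin β) = -0.024251 rad; t = (φ − α) mod 2π = 3.688438 rad, q = (β − φ) mod 2π = 2.863528 rad → L = 5.53·(3.688438 + 4.674069 + 2.863528) = 5.53·11.226035 = 62.079975 m
RSR: p² = 2 + d² − 2cos(α−β) + 2d(sin β − sin α) = 17.544225; p = √p² = 4.188583; φ = atan2(cos α − cos β, d − sin α + sin β) = 0.027063 rad; t = (α − φ) mod 2π = 2.543433 rad, q = (φ − β) mod 2π = 3.470972 rad → L = 5.53·(2.543433 + 4.188583 + 3.470972) = 5.53·10.202987 = 56.422519 m
LSR: p² = d² − 2 + 2cos(α−β) + 2d(sin α + sin β) = 26.978970; p = √p² = 5.194128; φ = atan2(−cos α − cos β, d + sin α + sin β) − atan2(−2, p) = 0.696105 rad; t = (φ − α) mod 2π = 4.408794 rad, q = (φ − β) mod 2π = 4.140014 rad → L = 5.53·(4.408794 + 5.194128 + 4.140014) = 5.53·13.742937 = 75.998440 m
RSL: p² = d² − 2 + 2cos(α−β) − 2d(sin α + sin β) = 12.124942; p = √p² = 3.482089; φ = atan2(cos α + cos β, d − sin α − sin β) − atan2(2, p) = -0.985044 rad; t = (α − φ) mod 2π = 3.555539 rad, q = (β − φ) mod 2π = 3.824320 rad → L = 5.53·(3.555539 + 3.482089 + 3.824320) = 5.53·10.861948 = 60.066571 m
RLR: c = (6 − d² + 2cos(α−β) + 2d(sin α − sin β))/8 = -1.193028, |c| > 1 → infeasible
LRL: c = (6 − d² + 2cos(α−β) − 2d(sin α − sin β))/8 = -1.730866, |c| > 1 → infeasible
Shortest: RSR with L = 56.422519 m ≈ 56.4225 m
Convert RSR to answer units (arcs ×180/π): t = 2.543433·180/π = 145.7280°, p = ρ·p = 5.53·4.188583 = 23.1629 m, q = 3.470972·180/π = 198.8720°, L = 56.4225 m.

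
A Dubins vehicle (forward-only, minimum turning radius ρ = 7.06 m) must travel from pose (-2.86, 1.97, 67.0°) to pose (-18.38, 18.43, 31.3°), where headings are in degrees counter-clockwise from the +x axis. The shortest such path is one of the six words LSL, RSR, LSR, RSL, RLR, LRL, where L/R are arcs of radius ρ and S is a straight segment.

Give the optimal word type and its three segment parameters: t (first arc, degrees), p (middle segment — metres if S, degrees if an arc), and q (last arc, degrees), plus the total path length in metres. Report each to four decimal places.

LRL: t = 179.5616°, p = 247.6405°, q = 32.3790°, L = 56.6297 m

Let ψ = atan2(Δy, Δx) = atan2(16.46, -15.52) = 133.3164° be the start→goal bearing.
Normalize: d = |goal − start| / ρ = 22.623041/7.06 = 3.204397, α = (θ_start − ψ) mod 360° = 293.6836° = 5.125746 rad, β = (θ_goal − ψ) mod 360° = 257.9836° = 4.502664 rad.
Common terms: sin α = -0.915777, cos α = 0.401686, sin β = -0.978088, cos β = -0.208191, cos(α−β) = 0.812084, d² = 10.268159. Work in radians in the unit-radius frame; every candidate has L = ρ·(t + p + q).
LSL: p² = 2 + d² − 2cos(α−β) + 2d(sin α − sin β) = 11.043329; p = √p² = 3.323150; φ = atan2(cos β − cos α, d + sin α − sin β) = -0.184570 rad; t = (φ − α) mod 2π = 0.972869 rad, q = (β − φ) mod 2π = 4.687234 rad → L = 7.06·(0.972869 + 3.323150 + 4.687234) = 7.06·8.983253 = 63.421767 m
RSR: p² = 2 + d² − 2cos(α−β) + 2d(sin β − sin α) = 10.244655; p = √p² = 3.200727; φ = atan2(cos α − cos β, d − sin α + sin β) = 0.191716 rad; t = (α − φ) mod 2π = 4.934031 rad, q = (φ − β) mod 2π = 1.972237 rad → L = 7.06·(4.934031 + 3.200727 + 1.972237) = 7.06·10.106995 = 71.355385 m
LSR: p² = d² − 2 + 2cos(α−β) + 2d(sin α + sin β) = -2.245068 < 0 → infeasible
RSL: p² = d² − 2 + 2cos(α−β) − 2d(sin α + sin β) = 22.029719; p = √p² = 4.693583; φ = atan2(cos α + cos β, d − sin α − sin β) − atan2(2, p) = -0.364879 rad; t = (α − φ) mod 2π = 5.490625 rad, q = (β − φ) mod 2π = 4.867542 rad → L = 7.06·(5.490625 + 4.693583 + 4.867542) = 7.06·15.051750 = 106.265357 m
RLR: c = (6 − d² + 2cos(α−β) + 2d(sin α − sin β))/8 = -0.280582; p = 2π − arccos c = 4.427989 rad; φ = atan2(cos α − cos β, d − sin α + sin β) = 0.191716 rad; t = (α − φ + p/2) mod 2π = 0.864840 rad, q = (α − β − t + p) mod 2π = 4.186231 rad → L = 7.06·(0.864840 + 4.427989 + 4.186231) = 7.06·9.479060 = 66.922163 m
LRL: c = (6 − d² + 2cos(α−β) − 2d(sin α − sin β))/8 = -0.380416; p = 2π − arccos c = 4.322143 rad; φ = atan2(cos β − cos α, d + sin α − sin β) = -0.184570 rad; t = (φ − α + p/2) mod 2π = 3.133940 rad, q = (β − α − t + p) mod 2π = 0.565120 rad → L = 7.06·(3.133940 + 4.322143 + 0.565120) = 7.06·8.021203 = 56.629694 m
Shortest: LRL with L = 56.629694 m ≈ 56.6297 m
Convert LRL to answer units (arcs ×180/π): t = 3.133940·180/π = 179.5616°, p = 4.322143·180/π = 247.6405°, q = 0.565120·180/π = 32.3790°, L = 56.6297 m.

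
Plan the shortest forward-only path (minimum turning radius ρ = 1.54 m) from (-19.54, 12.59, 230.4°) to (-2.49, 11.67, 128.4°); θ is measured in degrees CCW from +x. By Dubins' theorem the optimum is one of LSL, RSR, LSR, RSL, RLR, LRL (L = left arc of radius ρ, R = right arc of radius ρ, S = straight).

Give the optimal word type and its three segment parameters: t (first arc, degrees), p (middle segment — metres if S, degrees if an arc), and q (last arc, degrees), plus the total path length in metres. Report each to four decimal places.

Let ψ = atan2(Δy, Δx) = atan2(-0.92, 17.05) = -3.0886° be the start→goal bearing.
Normalize: d = |goal − start| / ρ = 17.074803/1.54 = 11.087534, α = (θ_start − ψ) mod 360° = 233.4886° = 4.075145 rad, β = (θ_goal − ψ) mod 360° = 131.4886° = 2.294909 rad.
Common terms: sin α = -0.803739, cos α = -0.594982, sin β = 0.749087, cos β = -0.662471, cos(α−β) = -0.207912, d² = 122.933420. Work in radians in the unit-radius frame; every candidate has L = ρ·(t + p + q).
LSL: p² = 2 + d² − 2cos(α−β) + 2d(sin α − sin β) = 90.915220; p = √p² = 9.534947; φ = atan2(cos β − cos α, d + sin α − sin β) = -0.007078 rad; t = (φ − α) mod 2π = 2.200962 rad, q = (β − φ) mod 2π = 2.301988 rad → L = 1.54·(2.200962 + 9.534947 + 2.301988) = 1.54·14.037897 = 21.618361 m
RSR: p² = 2 + d² − 2cos(α−β) + 2d(sin β − sin α) = 159.783268; p = √p² = 12.640541; φ = atan2(cos α − cos β, d − sin α + sin β) = 0.005339 rad; t = (α − φ) mod 2π = 4.069806 rad, q = (φ − β) mod 2π = 3.993615 rad → L = 1.54·(4.069806 + 12.640541 + 3.993615) = 1.54·20.703962 = 31.884101 m
LSR: p² = d² − 2 + 2cos(α−β) + 2d(sin α + sin β) = 119.305697; p = √p² = 10.922715; φ = atan2(−cos α − cos β, d + sin α + sin β) − atan2(−2, p) = 0.294582 rad; t = (φ − α) mod 2π = 2.502622 rad, q = (φ − β) mod 2π = 4.282858 rad → L = 1.54·(2.502622 + 10.922715 + 4.282858) = 1.54·17.708195 = 27.270620 m
RSL: p² = d² − 2 + 2cos(α−β) − 2d(sin α + sin β) = 121.729498; p = √p² = 11.033109; φ = atan2(cos α + cos β, d − sin α − sin β) − atan2(2, p) = -0.291705 rad; t = (α − φ) mod 2π = 4.366850 rad, q = (β − φ) mod 2π = 2.586614 rad → L = 1.54·(4.366850 + 11.033109 + 2.586614) = 1.54·17.986574 = 27.699324 m
RLR: c = (6 − d² + 2cos(α−β) + 2d(sin α − sin β))/8 = -18.972908, |c| > 1 → infeasible
LRL: c = (6 − d² + 2cos(α−β) − 2d(sin α − sin β))/8 = -10.364403, |c| > 1 → infeasible
Shortest: LSL with L = 21.618361 m ≈ 21.6184 m
Convert LSL to answer units (arcs ×180/π): t = 2.200962·180/π = 126.1058°, p = ρ·p = 1.54·9.534947 = 14.6838 m, q = 2.301988·180/π = 131.8942°, L = 21.6184 m.

LSL: t = 126.1058°, p = 14.6838 m, q = 131.8942°, L = 21.6184 m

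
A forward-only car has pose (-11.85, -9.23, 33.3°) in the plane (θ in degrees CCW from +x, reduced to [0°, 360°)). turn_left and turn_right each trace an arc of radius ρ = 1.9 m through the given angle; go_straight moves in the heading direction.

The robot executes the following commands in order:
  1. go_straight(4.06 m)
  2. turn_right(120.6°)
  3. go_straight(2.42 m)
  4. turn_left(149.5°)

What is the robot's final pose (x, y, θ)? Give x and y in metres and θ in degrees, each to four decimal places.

(-1.8230, -11.7134, 62.2000°)

set_pose: (x, y, θ) = (-11.8500, -9.2300, 33.3000°), ρ = 1.9
go_straight(4.06): x += 4.06·cos θ, y += 4.06·sin θ → (-8.4566, -7.0010, 33.3000°)
turn_right(120.6°): centre at ρ to the right, rotate −120.6° → (-5.5156, -8.4995, -87.3000° ≡ 272.7000°)
go_straight(2.42): x += 2.42·cos θ, y += 2.42·sin θ → (-5.4016, -10.9168, 272.7000°)
turn_left(149.5°): centre at ρ to the left, rotate +149.5° → (-1.8230, -11.7134, 422.2000° ≡ 62.2000°)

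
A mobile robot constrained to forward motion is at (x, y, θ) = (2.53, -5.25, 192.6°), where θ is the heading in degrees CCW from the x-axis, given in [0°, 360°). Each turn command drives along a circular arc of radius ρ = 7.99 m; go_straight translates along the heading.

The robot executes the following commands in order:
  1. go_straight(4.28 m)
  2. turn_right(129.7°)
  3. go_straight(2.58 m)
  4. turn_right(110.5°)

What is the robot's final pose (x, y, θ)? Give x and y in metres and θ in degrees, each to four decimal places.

(3.6857, 9.2983, 312.4000°)

set_pose: (x, y, θ) = (2.5300, -5.2500, 192.6000°), ρ = 7.99
go_straight(4.28): x += 4.28·cos θ, y += 4.28·sin θ → (-1.6469, -6.1837, 192.6000°)
turn_right(129.7°): centre at ρ to the right, rotate −129.7° → (-10.5027, 5.2537, 62.9000°)
go_straight(2.58): x += 2.58·cos θ, y += 2.58·sin θ → (-9.3274, 7.5505, 62.9000°)
turn_right(110.5°): centre at ρ to the right, rotate −110.5° → (3.6857, 9.2983, -47.6000° ≡ 312.4000°)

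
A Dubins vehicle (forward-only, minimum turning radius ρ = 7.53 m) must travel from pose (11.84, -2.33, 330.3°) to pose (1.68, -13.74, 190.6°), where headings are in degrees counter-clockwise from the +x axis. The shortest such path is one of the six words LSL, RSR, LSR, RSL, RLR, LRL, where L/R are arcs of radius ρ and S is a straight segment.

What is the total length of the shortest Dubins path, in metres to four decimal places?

39.5673 m

Let ψ = atan2(Δy, Δx) = atan2(-11.41, -10.16) = -131.6834° be the start→goal bearing.
Normalize: d = |goal − start| / ρ = 15.277883/7.53 = 2.028935, α = (θ_start − ψ) mod 360° = 101.9834° = 1.779946 rad, β = (θ_goal − ψ) mod 360° = 322.2834° = 5.624906 rad.
Common terms: sin α = 0.978208, cos α = -0.207628, sin β = -0.611757, cos β = 0.791046, cos(α−β) = -0.762668, d² = 4.116578. Work in radians in the unit-radius frame; every candidate has L = ρ·(t + p + q).
LSL: p² = 2 + d² − 2cos(α−β) + 2d(sin α − sin β) = 14.093786; p = √p² = 3.754169; φ = atan2(cos β − cos α, d + sin α − sin β) = 0.269259 rad; t = (φ − α) mod 2π = 4.772499 rad, q = (β − φ) mod 2π = 5.355647 rad → L = 7.53·(4.772499 + 3.754169 + 5.355647) = 7.53·13.882315 = 104.533830 m
RSR: p² = 2 + d² − 2cos(α−β) + 2d(sin β − sin α) = 1.190045; p = √p² = 1.090892; φ = atan2(cos α − cos β, d − sin α + sin β) = -1.156663 rad; t = (α − φ) mod 2π = 2.936609 rad, q = (φ − β) mod 2π = 5.784801 rad → L = 7.53·(2.936609 + 1.090892 + 5.784801) = 7.53·9.812302 = 73.886634 m
LSR: p² = d² − 2 + 2cos(α−β) + 2d(sin α + sin β) = 2.078253; p = √p² = 1.441615; φ = atan2(−cos α − cos β, d + sin α + sin β) − atan2(−2, p) = 0.707334 rad; t = (φ − α) mod 2π = 5.210574 rad, q = (φ − β) mod 2π = 1.365614 rad → L = 7.53·(5.210574 + 1.441615 + 1.365614) = 7.53·8.017802 = 60.374052 m
RSL: p² = d² − 2 + 2cos(α−β) − 2d(sin α + sin β) = -0.895770 < 0 → infeasible
RLR: c = (6 − d² + 2cos(α−β) + 2d(sin α − sin β))/8 = 0.851244; p = 2π − arccos c = 5.730741 rad; φ = atan2(cos α − cos β, d − sin α + sin β) = -1.156663 rad; t = (α − φ + p/2) mod 2π = 5.801980 rad, q = (α − β − t + p) mod 2π = 2.366986 rad → L = 7.53·(5.801980 + 5.730741 + 2.366986) = 7.53·13.899707 = 104.664795 m
LRL: c = (6 − d² + 2cos(α−β) − 2d(sin α − sin β))/8 = -0.761723; p = 2π − arccos c = 3.846420 rad; φ = atan2(cos β − cos α, d + sin α − sin β) = 0.269259 rad; t = (φ − α + p/2) mod 2π = 0.412524 rad, q = (β − α − t + p) mod 2π = 0.995672 rad → L = 7.53·(0.412524 + 3.846420 + 0.995672) = 7.53·5.254616 = 39.567257 m
Shortest: LRL with L = 39.567257 m ≈ 39.5673 m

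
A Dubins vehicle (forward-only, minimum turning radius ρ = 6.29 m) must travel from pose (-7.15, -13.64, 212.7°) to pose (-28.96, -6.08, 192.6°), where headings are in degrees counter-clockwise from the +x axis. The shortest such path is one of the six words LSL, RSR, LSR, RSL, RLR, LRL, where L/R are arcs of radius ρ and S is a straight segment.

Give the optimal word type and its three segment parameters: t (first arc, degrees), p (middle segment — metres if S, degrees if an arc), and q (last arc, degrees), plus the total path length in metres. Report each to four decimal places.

RSL: t = 65.9473°, p = 12.1279 m, q = 45.8473°, L = 24.4009 m

Let ψ = atan2(Δy, Δx) = atan2(7.56, -21.81) = 160.8821° be the start→goal bearing.
Normalize: d = |goal − start| / ρ = 23.083104/6.29 = 3.669810, α = (θ_start − ψ) mod 360° = 51.8179° = 0.904392 rad, β = (θ_goal − ψ) mod 360° = 31.7179° = 0.553581 rad.
Common terms: sin α = 0.786050, cos α = 0.618164, sin β = 0.525737, cos β = 0.850647, cos(α−β) = 0.939094, d² = 13.467505. Work in radians in the unit-radius frame; every candidate has L = ρ·(t + p + q).
LSL: p² = 2 + d² − 2cos(α−β) + 2d(sin α − sin β) = 15.499913; p = √p² = 3.936993; φ = atan2(cos β − cos α, d + sin α − sin β) = 0.059085 rad; t = (φ − α) mod 2π = 5.437879 rad, q = (β − φ) mod 2π = 0.494495 rad → L = 6.29·(5.437879 + 3.936993 + 0.494495) = 6.29·9.869367 = 62.078319 m
RSR: p² = 2 + d² − 2cos(α−β) + 2d(sin β − sin α) = 11.678719; p = √p² = 3.417414; φ = atan2(cos α − cos β, d − sin α + sin β) = -0.068082 rad; t = (α − φ) mod 2π = 0.972474 rad, q = (φ − β) mod 2π = 5.661523 rad → L = 6.29·(0.972474 + 3.417414 + 5.661523) = 6.29·10.051411 = 63.223372 m
LSR: p² = d² − 2 + 2cos(α−β) + 2d(sin α + sin β) = 22.973705; p = √p² = 4.793089; φ = atan2(−cos α − cos β, d + sin α + sin β) − atan2(−2, p) = 0.108580 rad; t = (φ − α) mod 2π = 5.487373 rad, q = (φ − β) mod 2π = 5.838184 rad → L = 6.29·(5.487373 + 4.793089 + 5.838184) = 6.29·16.118647 = 101.386288 m
RSL: p² = d² − 2 + 2cos(α−β) − 2d(sin α + sin β) = 3.717681; p = √p² = 1.928129; φ = atan2(cos α + cos β, d − sin α − sin β) − atan2(2, p) = -0.246605 rad; t = (α − φ) mod 2π = 1.150998 rad, q = (β − φ) mod 2π = 0.800186 rad → L = 6.29·(1.150998 + 1.928129 + 0.800186) = 6.29·3.879313 = 24.400878 m
RLR: c = (6 − d² + 2cos(α−β) + 2d(sin α − sin β))/8 = -0.459840; p = 2π − arccos c = 4.234574 rad; φ = atan2(cos α − cos β, d − sin α + sin β) = -0.068082 rad; t = (α − φ + p/2) mod 2π = 3.089761 rad, q = (α − β − t + p) mod 2π = 1.495624 rad → L = 6.29·(3.089761 + 4.234574 + 1.495624) = 6.29·8.819959 = 55.477545 m
LRL: c = (6 − d² + 2cos(α−β) − 2d(sin α − sin β))/8 = -0.937489; p = 2π − arccos c = 3.497045 rad; φ = atan2(cos β − cos α, d + sin α − sin β) = 0.059085 rad; t = (φ − α + p/2) mod 2π = 0.903216 rad, q = (β − α − t + p) mod 2π = 2.243018 rad → L = 6.29·(0.903216 + 3.497045 + 2.243018) = 6.29·6.643279 = 41.786224 m
Shortest: RSL with L = 24.400878 m ≈ 24.4009 m
Convert RSL to answer units (arcs ×180/π): t = 1.150998·180/π = 65.9473°, p = ρ·p = 6.29·1.928129 = 12.1279 m, q = 0.800186·180/π = 45.8473°, L = 24.4009 m.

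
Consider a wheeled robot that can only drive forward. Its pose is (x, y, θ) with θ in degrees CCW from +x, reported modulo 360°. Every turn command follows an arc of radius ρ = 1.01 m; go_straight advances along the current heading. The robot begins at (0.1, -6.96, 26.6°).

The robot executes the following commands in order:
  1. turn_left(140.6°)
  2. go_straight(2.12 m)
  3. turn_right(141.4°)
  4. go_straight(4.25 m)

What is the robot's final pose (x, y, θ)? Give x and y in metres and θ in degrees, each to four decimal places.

(1.4147, -0.8584, 25.8000°)

set_pose: (x, y, θ) = (0.1000, -6.9600, 26.6000°), ρ = 1.01
turn_left(140.6°): centre at ρ to the left, rotate +140.6° → (-0.1285, -5.0720, 167.2000°)
go_straight(2.12): x += 2.12·cos θ, y += 2.12·sin θ → (-2.1958, -4.6023, 167.2000°)
turn_right(141.4°): centre at ρ to the right, rotate −141.4° → (-2.4116, -2.7081, 25.8000°)
go_straight(4.25): x += 4.25·cos θ, y += 4.25·sin θ → (1.4147, -0.8584, 25.8000°)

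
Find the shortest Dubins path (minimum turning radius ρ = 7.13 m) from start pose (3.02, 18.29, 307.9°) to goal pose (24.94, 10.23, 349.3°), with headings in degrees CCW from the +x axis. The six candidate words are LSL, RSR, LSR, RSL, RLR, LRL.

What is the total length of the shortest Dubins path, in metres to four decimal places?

Let ψ = atan2(Δy, Δx) = atan2(-8.06, 21.92) = -20.1885° be the start→goal bearing.
Normalize: d = |goal − start| / ρ = 23.354871/7.13 = 3.275578, α = (θ_start − ψ) mod 360° = 328.0885° = 5.726225 rad, β = (θ_goal − ψ) mod 360° = 9.4885° = 0.165606 rad.
Common terms: sin α = -0.528609, cos α = 0.848866, sin β = 0.164850, cos β = 0.986319, cos(α−β) = 0.750111, d² = 10.729411. Work in radians in the unit-radius frame; every candidate has L = ρ·(t + p + q).
LSL: p² = 2 + d² − 2cos(α−β) + 2d(sin α − sin β) = 6.686235; p = √p² = 2.585775; φ = atan2(cos β − cos α, d + sin α − sin β) = 0.053182 rad; t = (φ − α) mod 2π = 0.610143 rad, q = (β − φ) mod 2π = 0.112423 rad → L = 7.13·(0.610143 + 2.585775 + 0.112423) = 7.13·3.308342 = 23.588477 m
RSR: p² = 2 + d² − 2cos(α−β) + 2d(sin β − sin α) = 15.772143; p = √p² = 3.971416; φ = atan2(cos α − cos β, d − sin α + sin β) = -0.034617 rad; t = (α − φ) mod 2π = 5.760842 rad, q = (φ − β) mod 2π = 6.082962 rad → L = 7.13·(5.760842 + 3.971416 + 6.082962) = 7.13·15.815220 = 112.762519 m
LSR: p² = d² − 2 + 2cos(α−β) + 2d(sin α + sin β) = 7.846593; p = √p² = 2.801177; φ = atan2(−cos α − cos β, d + sin α + sin β) − atan2(−2, p) = 0.057682 rad; t = (φ − α) mod 2π = 0.614643 rad, q = (φ − β) mod 2π = 6.175262 rad → L = 7.13·(0.614643 + 2.801177 + 6.175262) = 7.13·9.591082 = 68.384416 m
RSL: p² = d² − 2 + 2cos(α−β) − 2d(sin α + sin β) = 12.612673; p = √p² = 3.551433; φ = atan2(cos α + cos β, d − sin α − sin β) − atan2(2, p) = -0.045833 rad; t = (α − φ) mod 2π = 5.772058 rad, q = (β − φ) mod 2π = 0.211439 rad → L = 7.13·(5.772058 + 3.551433 + 0.211439) = 7.13·9.534929 = 67.984043 m
RLR: c = (6 − d² + 2cos(α−β) + 2d(sin α − sin β))/8 = -0.971518; p = 2π − arccos c = 3.380835 rad; φ = atan2(cos α − cos β, d − sin α + sin β) = -0.034617 rad; t = (α − φ + p/2) mod 2π = 1.168074 rad, q = (α − β − t + p) mod 2π = 1.490194 rad → L = 7.13·(1.168074 + 3.380835 + 1.490194) = 7.13·6.039103 = 43.058804 m
LRL: c = (6 − d² + 2cos(α−β) − 2d(sin α − sin β))/8 = 0.164221; p = 2π − arccos c = 4.877357 rad; φ = atan2(cos β − cos α, d + sin α − sin β) = 0.053182 rad; t = (φ − α + p/2) mod 2π = 3.048821 rad, q = (β − α − t + p) mod 2π = 2.551102 rad → L = 7.13·(3.048821 + 4.877357 + 2.551102) = 7.13·10.477280 = 74.703007 m
Shortest: LSL with L = 23.588477 m ≈ 23.5885 m

23.5885 m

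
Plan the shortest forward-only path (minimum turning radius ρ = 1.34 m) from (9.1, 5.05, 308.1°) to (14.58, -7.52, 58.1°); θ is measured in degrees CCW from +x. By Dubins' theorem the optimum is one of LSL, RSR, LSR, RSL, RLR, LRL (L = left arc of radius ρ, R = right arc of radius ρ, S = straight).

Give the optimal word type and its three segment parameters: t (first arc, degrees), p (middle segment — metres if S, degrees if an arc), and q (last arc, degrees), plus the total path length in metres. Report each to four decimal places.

RSL: t = 24.6398°, p = 11.9882 m, q = 134.6398°, L = 15.7133 m

Let ψ = atan2(Δy, Δx) = atan2(-12.57, 5.48) = -66.4448° be the start→goal bearing.
Normalize: d = |goal − start| / ρ = 13.712596/1.34 = 10.233281, α = (θ_start − ψ) mod 360° = 14.5448° = 0.253854 rad, β = (θ_goal − ψ) mod 360° = 124.5448° = 2.173717 rad.
Common terms: sin α = 0.251137, cos α = 0.967952, sin β = 0.823683, cos β = -0.567050, cos(α−β) = -0.342020, d² = 104.720038. Work in radians in the unit-radius frame; every candidate has L = ρ·(t + p + q).
LSL: p² = 2 + d² − 2cos(α−β) + 2d(sin α − sin β) = 95.686022; p = √p² = 9.781923; φ = atan2(cos β − cos α, d + sin α − sin β) = -0.157574 rad; t = (φ − α) mod 2π = 5.871757 rad, q = (β − φ) mod 2π = 2.331290 rad → L = 1.34·(5.871757 + 9.781923 + 2.331290) = 1.34·17.984971 = 24.099861 m
RSR: p² = 2 + d² − 2cos(α−β) + 2d(sin β − sin α) = 119.122134; p = √p² = 10.914309; φ = atan2(cos α − cos β, d − sin α + sin β) = 0.141109 rad; t = (α − φ) mod 2π = 0.112745 rad, q = (φ − β) mod 2π = 4.250578 rad → L = 1.34·(0.112745 + 10.914309 + 4.250578) = 1.34·15.277632 = 20.472027 m
LSR: p² = d² − 2 + 2cos(α−β) + 2d(sin α + sin β) = 124.033866; p = √p² = 11.137049; φ = atan2(−cos α − cos β, d + sin α + sin β) − atan2(−2, p) = 0.142249 rad; t = (φ − α) mod 2π = 6.171580 rad, q = (φ − β) mod 2π = 4.251718 rad → L = 1.34·(6.171580 + 11.137049 + 4.251718) = 1.34·21.560347 = 28.890865 m
RSL: p² = d² − 2 + 2cos(α−β) − 2d(sin α + sin β) = 80.038129; p = √p² = 8.946403; φ = atan2(cos α + cos β, d − sin α − sin β) − atan2(2, p) = -0.176191 rad; t = (α − φ) mod 2π = 0.430046 rad, q = (β − φ) mod 2π = 2.349908 rad → L = 1.34·(0.430046 + 8.946403 + 2.349908) = 1.34·11.726357 = 15.713318 m
RLR: c = (6 − d² + 2cos(α−β) + 2d(sin α − sin β))/8 = -13.890267, |c| > 1 → infeasible
LRL: c = (6 − d² + 2cos(α−β) − 2d(sin α − sin β))/8 = -10.960753, |c| > 1 → infeasible
Shortest: RSL with L = 15.713318 m ≈ 15.7133 m
Convert RSL to answer units (arcs ×180/π): t = 0.430046·180/π = 24.6398°, p = ρ·p = 1.34·8.946403 = 11.9882 m, q = 2.349908·180/π = 134.6398°, L = 15.7133 m.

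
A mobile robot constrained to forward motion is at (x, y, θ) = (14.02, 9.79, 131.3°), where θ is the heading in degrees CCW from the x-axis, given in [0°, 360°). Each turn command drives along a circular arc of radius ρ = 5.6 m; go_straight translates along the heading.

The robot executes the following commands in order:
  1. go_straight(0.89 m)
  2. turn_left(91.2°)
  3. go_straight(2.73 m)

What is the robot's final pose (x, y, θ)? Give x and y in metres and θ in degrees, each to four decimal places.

set_pose: (x, y, θ) = (14.0200, 9.7900, 131.3000°), ρ = 5.6
go_straight(0.89): x += 0.89·cos θ, y += 0.89·sin θ → (13.4326, 10.4586, 131.3000°)
turn_left(91.2°): centre at ρ to the left, rotate +91.2° → (5.4422, 10.8914, 222.5000°)
go_straight(2.73): x += 2.73·cos θ, y += 2.73·sin θ → (3.4294, 9.0470, 222.5000°)

(3.4294, 9.0470, 222.5000°)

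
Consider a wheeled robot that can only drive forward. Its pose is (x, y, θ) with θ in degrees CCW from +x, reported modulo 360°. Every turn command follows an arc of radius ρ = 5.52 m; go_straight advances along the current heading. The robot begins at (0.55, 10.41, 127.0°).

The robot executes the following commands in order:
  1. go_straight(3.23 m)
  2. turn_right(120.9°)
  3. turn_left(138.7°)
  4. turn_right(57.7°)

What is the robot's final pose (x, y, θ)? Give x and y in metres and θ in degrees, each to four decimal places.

(2.6923, 36.5897, 87.1000°)

set_pose: (x, y, θ) = (0.5500, 10.4100, 127.0000°), ρ = 5.52
go_straight(3.23): x += 3.23·cos θ, y += 3.23·sin θ → (-1.3939, 12.9896, 127.0000°)
turn_right(120.9°): centre at ρ to the right, rotate −120.9° → (2.4280, 21.8004, 6.1000°)
turn_left(138.7°): centre at ρ to the left, rotate +138.7° → (5.0234, 31.7997, 144.8000°)
turn_right(57.7°): centre at ρ to the right, rotate −57.7° → (2.6923, 36.5897, 87.1000°)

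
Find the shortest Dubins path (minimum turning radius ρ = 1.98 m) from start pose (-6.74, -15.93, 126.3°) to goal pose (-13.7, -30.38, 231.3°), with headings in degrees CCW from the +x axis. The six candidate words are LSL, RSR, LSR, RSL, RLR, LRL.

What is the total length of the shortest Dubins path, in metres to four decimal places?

18.6905 m

Let ψ = atan2(Δy, Δx) = atan2(-14.45, -6.96) = -115.7183° be the start→goal bearing.
Normalize: d = |goal − start| / ρ = 16.038831/1.98 = 8.100420, α = (θ_start − ψ) mod 360° = 242.0183° = 4.224016 rad, β = (θ_goal − ψ) mod 360° = 347.0183° = 6.056612 rad.
Common terms: sin α = -0.883097, cos α = -0.469190, sin β = -0.224640, cos β = 0.974442, cos(α−β) = -0.258819, d² = 65.616799. Work in radians in the unit-radius frame; every candidate has L = ρ·(t + p + q).
LSL: p² = 2 + d² − 2cos(α−β) + 2d(sin α − sin β) = 57.466871; p = √p² = 7.580691; φ = atan2(cos β − cos α, d + sin α − sin β) = 0.191606 rad; t = (φ − α) mod 2π = 2.250775 rad, q = (β − φ) mod 2π = 5.865006 rad → L = 1.98·(2.250775 + 7.580691 + 5.865006) = 1.98·15.696472 = 31.079014 m
RSR: p² = 2 + d² − 2cos(α−β) + 2d(sin β − sin α) = 78.802004; p = √p² = 8.877049; φ = atan2(cos α − cos β, d − sin α + sin β) = -0.163351 rad; t = (α − φ) mod 2π = 4.387367 rad, q = (φ − β) mod 2π = 0.063223 rad → L = 1.98·(4.387367 + 8.877049 + 0.063223) = 1.98·13.327639 = 26.388725 m
LSR: p² = d² − 2 + 2cos(α−β) + 2d(sin α + sin β) = 45.152886; p = √p² = 6.719590; φ = atan2(−cos α − cos β, d + sin α + sin β) − atan2(−2, p) = 0.217159 rad; t = (φ − α) mod 2π = 2.276328 rad, q = (φ − β) mod 2π = 0.443732 rad → L = 1.98·(2.276328 + 6.719590 + 0.443732) = 1.98·9.439650 = 18.690506 m
RSL: p² = d² − 2 + 2cos(α−β) − 2d(sin α + sin β) = 81.045436; p = √p² = 9.002524; φ = atan2(cos α + cos β, d − sin α − sin β) − atan2(2, p) = -0.163794 rad; t = (α − φ) mod 2π = 4.387811 rad, q = (β − φ) mod 2π = 6.220406 rad → L = 1.98·(4.387811 + 9.002524 + 6.220406) = 1.98·19.610741 = 38.829267 m
RLR: c = (6 − d² + 2cos(α−β) + 2d(sin α − sin β))/8 = -8.850250, |c| > 1 → infeasible
LRL: c = (6 − d² + 2cos(α−β) − 2d(sin α − sin β))/8 = -6.183359, |c| > 1 → infeasible
Shortest: LSR with L = 18.690506 m ≈ 18.6905 m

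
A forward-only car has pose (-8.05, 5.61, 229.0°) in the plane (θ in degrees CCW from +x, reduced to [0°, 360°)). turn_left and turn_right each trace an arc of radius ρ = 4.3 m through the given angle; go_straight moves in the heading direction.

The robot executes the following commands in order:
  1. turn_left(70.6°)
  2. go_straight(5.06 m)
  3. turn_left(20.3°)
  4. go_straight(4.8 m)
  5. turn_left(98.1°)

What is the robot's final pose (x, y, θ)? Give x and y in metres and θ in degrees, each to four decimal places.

(5.0128, -6.9811, 58.0000°)

set_pose: (x, y, θ) = (-8.0500, 5.6100, 229.0000°), ρ = 4.3
turn_left(70.6°): centre at ρ to the left, rotate +70.6° → (-8.5436, 0.6650, 299.6000°)
go_straight(5.06): x += 5.06·cos θ, y += 5.06·sin θ → (-6.0442, -3.7346, 299.6000°)
turn_left(20.3°): centre at ρ to the left, rotate +20.3° → (-5.0751, -4.8999, 319.9000°)
go_straight(4.8): x += 4.8·cos θ, y += 4.8·sin θ → (-1.4035, -7.9917, 319.9000°)
turn_left(98.1°): centre at ρ to the left, rotate +98.1° → (5.0128, -6.9811, 418.0000° ≡ 58.0000°)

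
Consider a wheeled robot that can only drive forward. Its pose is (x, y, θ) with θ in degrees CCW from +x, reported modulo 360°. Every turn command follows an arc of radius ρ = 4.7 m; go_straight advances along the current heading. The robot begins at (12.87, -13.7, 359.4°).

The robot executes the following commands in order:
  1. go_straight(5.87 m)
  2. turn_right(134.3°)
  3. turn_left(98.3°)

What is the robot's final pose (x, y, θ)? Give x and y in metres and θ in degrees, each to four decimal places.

set_pose: (x, y, θ) = (12.8700, -13.7000, 359.4000°), ρ = 4.7
go_straight(5.87): x += 5.87·cos θ, y += 5.87·sin θ → (18.7397, -13.7615, 359.4000°)
turn_right(134.3°): centre at ρ to the right, rotate −134.3° → (22.0197, -21.7788, 225.1000°)
turn_left(98.3°): centre at ρ to the left, rotate +98.3° → (22.5466, -28.8696, 323.4000°)

(22.5466, -28.8696, 323.4000°)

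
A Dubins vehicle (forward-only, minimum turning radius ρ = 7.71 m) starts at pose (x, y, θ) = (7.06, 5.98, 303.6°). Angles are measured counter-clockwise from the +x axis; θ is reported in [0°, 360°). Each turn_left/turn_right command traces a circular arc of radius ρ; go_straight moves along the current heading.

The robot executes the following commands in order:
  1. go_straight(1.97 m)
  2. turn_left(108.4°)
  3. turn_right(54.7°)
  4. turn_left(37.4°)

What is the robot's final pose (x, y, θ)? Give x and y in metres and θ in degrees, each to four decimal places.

(31.8387, 8.1764, 34.7000°)

set_pose: (x, y, θ) = (7.0600, 5.9800, 303.6000°), ρ = 7.71
go_straight(1.97): x += 1.97·cos θ, y += 1.97·sin θ → (8.1502, 4.3391, 303.6000°)
turn_left(108.4°): centre at ρ to the left, rotate +108.4° → (20.6476, 3.8590, 412.0000° ≡ 52.0000°)
turn_right(54.7°): centre at ρ to the right, rotate −54.7° → (27.0863, 6.8137, -2.7000° ≡ 357.3000°)
turn_left(37.4°): centre at ρ to the left, rotate +37.4° → (31.8387, 8.1764, 394.7000° ≡ 34.7000°)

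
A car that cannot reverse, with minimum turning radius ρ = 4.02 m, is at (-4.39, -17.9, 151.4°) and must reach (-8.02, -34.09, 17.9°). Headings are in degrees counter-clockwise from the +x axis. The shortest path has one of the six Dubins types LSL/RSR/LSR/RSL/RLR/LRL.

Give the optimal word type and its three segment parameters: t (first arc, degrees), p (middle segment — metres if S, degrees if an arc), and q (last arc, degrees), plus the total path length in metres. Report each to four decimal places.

LSL: t = 100.1872°, p = 9.3118 m, q = 126.3128°, L = 25.2036 m

Let ψ = atan2(Δy, Δx) = atan2(-16.19, -3.63) = -102.6374° be the start→goal bearing.
Normalize: d = |goal − start| / ρ = 16.591956/4.02 = 4.127352, α = (θ_start − ψ) mod 360° = 254.0374° = 4.433790 rad, β = (θ_goal − ψ) mod 360° = 120.5374° = 2.103775 rad.
Common terms: sin α = -0.961442, cos α = -0.275009, sin β = 0.861297, cos β = -0.508101, cos(α−β) = -0.688355, d² = 17.035036. Work in radians in the unit-radius frame; every candidate has L = ρ·(t + p + q).
LSL: p² = 2 + d² − 2cos(α−β) + 2d(sin α − sin β) = 5.365574; p = √p² = 2.316371; φ = atan2(cos β − cos α, d + sin α − sin β) = -0.100799 rad; t = (φ − α) mod 2π = 1.748597 rad, q = (β − φ) mod 2π = 2.204574 rad → L = 4.02·(1.748597 + 2.316371 + 2.204574) = 4.02·6.269542 = 25.203557 m
RSR: p² = 2 + d² − 2cos(α−β) + 2d(sin β − sin α) = 35.457917; p = √p² = 5.954655; φ = atan2(cos α − cos β, d − sin α + sin β) = 0.039154 rad; t = (α − φ) mod 2π = 4.394635 rad, q = (φ − β) mod 2π = 4.218565 rad → L = 4.02·(4.394635 + 5.954655 + 4.218565) = 4.02·14.567855 = 58.562777 m
LSR: p² = d² − 2 + 2cos(α−β) + 2d(sin α + sin β) = 12.831667; p = √p² = 3.582132; φ = atan2(−cos α − cos β, d + sin α + sin β) − atan2(−2, p) = 0.701272 rad; t = (φ − α) mod 2π = 2.550668 rad, q = (φ − β) mod 2π = 4.880682 rad → L = 4.02·(2.550668 + 3.582132 + 4.880682) = 4.02·11.013481 = 44.274194 m
RSL: p² = d² − 2 + 2cos(α−β) − 2d(sin α + sin β) = 14.484987; p = √p² = 3.805915; φ = atan2(cos α + cos β, d − sin α − sin β) − atan2(2, p) = -0.667003 rad; t = (α − φ) mod 2π = 5.100793 rad, q = (β − φ) mod 2π = 2.770778 rad → L = 4.02·(5.100793 + 3.805915 + 2.770778) = 4.02·11.677485 = 46.943492 m
RLR: c = (6 − d² + 2cos(α−β) + 2d(sin α − sin β))/8 = -3.432240, |c| > 1 → infeasible
LRL: c = (6 − d² + 2cos(α−β) − 2d(sin α − sin β))/8 = 0.329303; p = 2π − arccos c = 5.047955 rad; φ = atan2(cos β − cos α, d + sin α − sin β) = -0.100799 rad; t = (φ − α + p/2) mod 2π = 4.272574 rad, q = (β − α − t + p) mod 2π = 4.728551 rad → L = 4.02·(4.272574 + 5.047955 + 4.728551) = 4.02·14.049080 = 56.477301 m
Shortest: LSL with L = 25.203557 m ≈ 25.2036 m
Convert LSL to answer units (arcs ×180/π): t = 1.748597·180/π = 100.1872°, p = ρ·p = 4.02·2.316371 = 9.3118 m, q = 2.204574·180/π = 126.3128°, L = 25.2036 m.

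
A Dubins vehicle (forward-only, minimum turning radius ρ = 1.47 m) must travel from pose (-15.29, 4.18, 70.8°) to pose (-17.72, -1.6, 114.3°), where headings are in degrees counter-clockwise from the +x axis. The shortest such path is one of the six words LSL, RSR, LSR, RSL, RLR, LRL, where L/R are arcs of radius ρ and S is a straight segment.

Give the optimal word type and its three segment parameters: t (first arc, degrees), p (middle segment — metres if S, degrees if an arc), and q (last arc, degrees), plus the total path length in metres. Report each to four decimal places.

RSR: t = 188.6463°, p = 5.3061 m, q = 127.8537°, L = 13.4263 m

Let ψ = atan2(Δy, Δx) = atan2(-5.78, -2.43) = -112.8026° be the start→goal bearing.
Normalize: d = |goal − start| / ρ = 6.270032/1.47 = 4.265328, α = (θ_start − ψ) mod 360° = 183.6026° = 3.204470 rad, β = (θ_goal − ψ) mod 360° = 227.1026° = 3.963689 rad.
Common terms: sin α = -0.062836, cos α = -0.998024, sin β = -0.732574, cos β = -0.680687, cos(α−β) = 0.725374, d² = 18.193021. Work in radians in the unit-radius frame; every candidate has L = ρ·(t + p + q).
LSL: p² = 2 + d² − 2cos(α−β) + 2d(sin α − sin β) = 24.455576; p = √p² = 4.945258; φ = atan2(cos β − cos α, d + sin α − sin β) = 0.064214 rad; t = (φ − α) mod 2π = 3.142929 rad, q = (β − φ) mod 2π = 3.899475 rad → L = 1.47·(3.142929 + 4.945258 + 3.899475) = 1.47·11.987661 = 17.621862 m
RSR: p² = 2 + d² − 2cos(α−β) + 2d(sin β − sin α) = 13.028970; p = √p² = 3.609566; φ = atan2(cos α − cos β, d − sin α + sin β) = -0.088029 rad; t = (α − φ) mod 2π = 3.292499 rad, q = (φ − β) mod 2π = 2.231468 rad → L = 1.47·(3.292499 + 3.609566 + 2.231468) = 1.47·9.133534 = 13.426294 m
LSR: p² = d² − 2 + 2cos(α−β) + 2d(sin α + sin β) = 10.858398; p = √p² = 3.295208; φ = atan2(−cos α − cos β, d + sin α + sin β) − atan2(−2, p) = 0.996104 rad; t = (φ − α) mod 2π = 4.074819 rad, q = (φ − β) mod 2π = 3.315601 rad → L = 1.47·(4.074819 + 3.295208 + 3.315601) = 1.47·10.685628 = 15.707873 m
RSL: p² = d² − 2 + 2cos(α−β) − 2d(sin α + sin β) = 24.429142; p = √p² = 4.942585; φ = atan2(cos α + cos β, d − sin α − sin β) − atan2(2, p) = -0.704797 rad; t = (α − φ) mod 2π = 3.909267 rad, q = (β − φ) mod 2π = 4.668485 rad → L = 1.47·(3.909267 + 4.942585 + 4.668485) = 1.47·13.520337 = 19.874896 m
RLR: c = (6 − d² + 2cos(α−β) + 2d(sin α − sin β))/8 = -0.628621; p = 2π − arccos c = 4.032610 rad; φ = atan2(cos α − cos β, d − sin α + sin β) = -0.088029 rad; t = (α − φ + p/2) mod 2π = 5.308804 rad, q = (α − β − t + p) mod 2π = 4.247773 rad → L = 1.47·(5.308804 + 4.032610 + 4.247773) = 1.47·13.589187 = 19.976105 m
LRL: c = (6 − d² + 2cos(α−β) − 2d(sin α − sin β))/8 = -2.056947, |c| > 1 → infeasible
Shortest: RSR with L = 13.426294 m ≈ 13.4263 m
Convert RSR to answer units (arcs ×180/π): t = 3.292499·180/π = 188.6463°, p = ρ·p = 1.47·3.609566 = 5.3061 m, q = 2.231468·180/π = 127.8537°, L = 13.4263 m.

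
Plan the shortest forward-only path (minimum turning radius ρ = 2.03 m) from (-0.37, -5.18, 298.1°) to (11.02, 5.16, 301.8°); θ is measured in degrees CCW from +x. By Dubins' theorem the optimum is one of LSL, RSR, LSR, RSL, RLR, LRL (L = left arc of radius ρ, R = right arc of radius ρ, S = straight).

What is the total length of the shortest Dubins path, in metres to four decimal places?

19.7328 m

Let ψ = atan2(Δy, Δx) = atan2(10.34, 11.39) = 42.2336° be the start→goal bearing.
Normalize: d = |goal − start| / ρ = 15.383358/2.03 = 7.578009, α = (θ_start − ψ) mod 360° = 255.8664° = 4.465711 rad, β = (θ_goal − ψ) mod 360° = 259.5664° = 4.530288 rad.
Common terms: sin α = -0.969729, cos α = -0.244184, sin β = -0.983465, cos β = -0.181096, cos(α−β) = 0.997916, d² = 57.426218. Work in radians in the unit-radius frame; every candidate has L = ρ·(t + p + q).
LSL: p² = 2 + d² − 2cos(α−β) + 2d(sin α − sin β) = 57.638576; p = √p² = 7.592007; φ = atan2(cos β − cos α, d + sin α − sin β) = 0.008310 rad; t = (φ − α) mod 2π = 1.825784 rad, q = (β − φ) mod 2π = 4.521978 rad → L = 2.03·(1.825784 + 7.592007 + 4.521978) = 2.03·13.939770 = 28.297733 m
RSR: p² = 2 + d² − 2cos(α−β) + 2d(sin β − sin α) = 57.222196; p = √p² = 7.564535; φ = atan2(cos α − cos β, d − sin α + sin β) = -0.008340 rad; t = (α − φ) mod 2π = 4.474051 rad, q = (φ − β) mod 2π = 1.744557 rad → L = 2.03·(4.474051 + 7.564535 + 1.744557) = 2.03·13.783144 = 27.979781 m
LSR: p² = d² − 2 + 2cos(α−β) + 2d(sin α + sin β) = 27.819400; p = √p² = 5.274410; φ = atan2(−cos α − cos β, d + sin α + sin β) − atan2(−2, p) = 0.437903 rad; t = (φ − α) mod 2π = 2.255377 rad, q = (φ − β) mod 2π = 2.190800 rad → L = 2.03·(2.255377 + 5.274410 + 2.190800) = 2.03·9.720586 = 19.732791 m
RSL: p² = d² − 2 + 2cos(α−β) − 2d(sin α + sin β) = 87.024698; p = √p² = 9.328703; φ = atan2(cos α + cos β, d − sin α − sin β) − atan2(2, p) = -0.255785 rad; t = (α − φ) mod 2π = 4.721496 rad, q = (β − φ) mod 2π = 4.786073 rad → L = 2.03·(4.721496 + 9.328703 + 4.786073) = 2.03·18.836273 = 38.237633 m
RLR: c = (6 − d² + 2cos(α−β) + 2d(sin α − sin β))/8 = -6.152775, |c| > 1 → infeasible
LRL: c = (6 − d² + 2cos(α−β) − 2d(sin α − sin β))/8 = -6.204822, |c| > 1 → infeasible
Shortest: LSR with L = 19.732791 m ≈ 19.7328 m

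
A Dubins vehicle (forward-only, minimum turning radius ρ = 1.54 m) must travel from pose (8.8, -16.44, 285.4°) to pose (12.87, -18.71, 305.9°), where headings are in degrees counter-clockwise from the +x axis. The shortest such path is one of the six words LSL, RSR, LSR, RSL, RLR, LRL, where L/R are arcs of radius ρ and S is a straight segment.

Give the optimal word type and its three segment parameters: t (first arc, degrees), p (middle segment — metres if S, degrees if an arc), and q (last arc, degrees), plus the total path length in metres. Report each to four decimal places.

Let ψ = atan2(Δy, Δx) = atan2(-2.27, 4.07) = -29.1501° be the start→goal bearing.
Normalize: d = |goal − start| / ρ = 4.660236/1.54 = 3.026127, α = (θ_start − ψ) mod 360° = 314.5501° = 5.489936 rad, β = (θ_goal − ψ) mod 360° = 335.0501° = 5.847728 rad.
Common terms: sin α = -0.712637, cos α = 0.701533, sin β = -0.421825, cos β = 0.906677, cos(α−β) = 0.936672, d² = 9.157446. Work in radians in the unit-radius frame; every candidate has L = ρ·(t + p + q).
LSL: p² = 2 + d² − 2cos(α−β) + 2d(sin α − sin β) = 7.524035; p = √p² = 2.742997; φ = atan2(cos β − cos α, d + sin α − sin β) = 0.074858 rad; t = (φ − α) mod 2π = 0.868108 rad, q = (β − φ) mod 2π = 5.772870 rad → L = 1.54·(0.868108 + 2.742997 + 5.772870) = 1.54·9.383975 = 14.451322 m
RSR: p² = 2 + d² − 2cos(α−β) + 2d(sin β − sin α) = 11.044169; p = √p² = 3.323277; φ = atan2(cos α − cos β, d − sin α + sin β) = -0.061769 rad; t = (α − φ) mod 2π = 5.551704 rad, q = (φ − β) mod 2π = 0.373689 rad → L = 1.54·(5.551704 + 3.323277 + 0.373689) = 1.54·9.248670 = 14.242951 m
LSR: p² = d² − 2 + 2cos(α−β) + 2d(sin α + sin β) = 2.164739; p = √p² = 1.471305; φ = atan2(−cos α − cos β, d + sin α + sin β) − atan2(−2, p) = 0.231956 rad; t = (φ − α) mod 2π = 1.025206 rad, q = (φ − β) mod 2π = 0.667414 rad → L = 1.54·(1.025206 + 1.471305 + 0.667414) = 1.54·3.163925 = 4.872445 m
RSL: p² = d² − 2 + 2cos(α−β) − 2d(sin α + sin β) = 15.896843; p = √p² = 3.987085; φ = atan2(cos α + cos β, d − sin α − sin β) − atan2(2, p) = -0.096098 rad; t = (α − φ) mod 2π = 5.586034 rad, q = (β − φ) mod 2π = 5.943826 rad → L = 1.54·(5.586034 + 3.987085 + 5.943826) = 1.54·15.516944 = 23.896094 m
RLR: c = (6 − d² + 2cos(α−β) + 2d(sin α − sin β))/8 = -0.380521; p = 2π − arccos c = 4.322029 rad; φ = atan2(cos α − cos β, d − sin α + sin β) = -0.061769 rad; t = (α − φ + p/2) mod 2π = 1.429534 rad, q = (α − β − t + p) mod 2π = 2.534703 rad → L = 1.54·(1.429534 + 4.322029 + 2.534703) = 1.54·8.286266 = 12.760850 m
LRL: c = (6 − d² + 2cos(α−β) − 2d(sin α − sin β))/8 = 0.059496; p = 2π − arccos c = 4.771920 rad; φ = atan2(cos β − cos α, d + sin α − sin β) = 0.074858 rad; t = (φ − α + p/2) mod 2π = 3.254068 rad, q = (β − α − t + p) mod 2π = 1.875644 rad → L = 1.54·(3.254068 + 4.771920 + 1.875644) = 1.54·9.901632 = 15.248513 m
Shortest: LSR with L = 4.872445 m ≈ 4.8724 m
Convert LSR to answer units (arcs ×180/π): t = 1.025206·180/π = 58.7400°, p = ρ·p = 1.54·1.471305 = 2.2658 m, q = 0.667414·180/π = 38.2400°, L = 4.8724 m.

LSR: t = 58.7400°, p = 2.2658 m, q = 38.2400°, L = 4.8724 m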